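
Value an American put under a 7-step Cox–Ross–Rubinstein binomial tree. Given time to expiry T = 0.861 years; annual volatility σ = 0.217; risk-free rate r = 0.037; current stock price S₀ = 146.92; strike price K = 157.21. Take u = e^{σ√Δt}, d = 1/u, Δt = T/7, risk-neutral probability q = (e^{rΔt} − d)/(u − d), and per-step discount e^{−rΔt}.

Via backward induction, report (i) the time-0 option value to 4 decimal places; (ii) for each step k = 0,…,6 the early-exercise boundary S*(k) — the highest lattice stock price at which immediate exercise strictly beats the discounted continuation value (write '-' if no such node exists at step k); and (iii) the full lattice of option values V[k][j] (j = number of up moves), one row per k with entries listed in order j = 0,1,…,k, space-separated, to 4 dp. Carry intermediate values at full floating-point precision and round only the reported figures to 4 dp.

Δt=0.12300, u=1.07908, d=0.92672, q=0.51092, disc=e^(-rΔt)=0.99546
k=7 terminal: V=max(K-S,0) → 70.9683 56.7897 40.2802 21.0564 0.0000 0.0000 0.0000 0.0000
k=6: j=0 S=93.0614 intr=64.1486 cont=63.4348 V=64.1486[EX]; j=1 S=108.3611 intr=48.8489 cont=48.1351 V=48.8489[EX]; j=2 S=126.1761 intr=31.0339 cont=30.3201 V=31.0339[EX]; j=3 S=146.9200 intr=10.2900 cont=10.2515 V=10.2900[EX]; j=4 S=171.0743 intr=0.0000 cont=0.0000 V=0.0000[hold]; j=5 S=199.1997 intr=0.0000 cont=0.0000 V=0.0000[hold]; j=6 S=231.9489 intr=0.0000 cont=0.0000 V=0.0000[hold]  S*(6)=146.9200
k=5: j=0 S=100.4203 intr=56.7897 cont=56.0759 V=56.7897[EX]; j=1 S=116.9298 intr=40.2802 cont=39.5664 V=40.2802[EX]; j=2 S=136.1536 intr=21.0564 cont=20.3426 V=21.0564[EX]; j=3 S=158.5378 intr=0.0000 cont=5.0098 V=5.0098[hold]; j=4 S=184.6021 intr=0.0000 cont=0.0000 V=0.0000[hold]; j=5 S=214.9515 intr=0.0000 cont=0.0000 V=0.0000[hold]  S*(5)=136.1536
k=4: j=0 S=108.3611 intr=48.8489 cont=48.1351 V=48.8489[EX]; j=1 S=126.1761 intr=31.0339 cont=30.3201 V=31.0339[EX]; j=2 S=146.9200 intr=10.2900 cont=12.7995 V=12.7995[hold]; j=3 S=171.0743 intr=0.0000 cont=2.4390 V=2.4390[hold]; j=4 S=199.1997 intr=0.0000 cont=0.0000 V=0.0000[hold]  S*(4)=126.1761
k=3: j=0 S=116.9298 intr=40.2802 cont=39.5664 V=40.2802[EX]; j=1 S=136.1536 intr=21.0564 cont=21.6189 V=21.6189[hold]; j=2 S=158.5378 intr=0.0000 cont=7.4720 V=7.4720[hold]; j=3 S=184.6021 intr=0.0000 cont=1.1875 V=1.1875[hold]  S*(3)=116.9298
k=2: j=0 S=126.1761 intr=31.0339 cont=30.6061 V=31.0339[EX]; j=1 S=146.9200 intr=10.2900 cont=14.3256 V=14.3256[hold]; j=2 S=171.0743 intr=0.0000 cont=4.2418 V=4.2418[hold]  S*(2)=126.1761
k=1: j=0 S=136.1536 intr=21.0564 cont=22.3951 V=22.3951[hold]; j=1 S=158.5378 intr=0.0000 cont=9.1319 V=9.1319[hold]  S*(1)=-
k=0: j=0 S=146.9200 intr=10.2900 cont=15.5477 V=15.5477[hold]  S*(0)=-

price = 15.5477
boundary = - - 126.1761 116.9298 126.1761 136.1536 146.9200
tree:
15.5477
22.3951 9.1319
31.0339 14.3256 4.2418
40.2802 21.6189 7.4720 1.1875
48.8489 31.0339 12.7995 2.4390 0.0000
56.7897 40.2802 21.0564 5.0098 0.0000 0.0000
64.1486 48.8489 31.0339 10.2900 0.0000 0.0000 0.0000
70.9683 56.7897 40.2802 21.0564 0.0000 0.0000 0.0000 0.0000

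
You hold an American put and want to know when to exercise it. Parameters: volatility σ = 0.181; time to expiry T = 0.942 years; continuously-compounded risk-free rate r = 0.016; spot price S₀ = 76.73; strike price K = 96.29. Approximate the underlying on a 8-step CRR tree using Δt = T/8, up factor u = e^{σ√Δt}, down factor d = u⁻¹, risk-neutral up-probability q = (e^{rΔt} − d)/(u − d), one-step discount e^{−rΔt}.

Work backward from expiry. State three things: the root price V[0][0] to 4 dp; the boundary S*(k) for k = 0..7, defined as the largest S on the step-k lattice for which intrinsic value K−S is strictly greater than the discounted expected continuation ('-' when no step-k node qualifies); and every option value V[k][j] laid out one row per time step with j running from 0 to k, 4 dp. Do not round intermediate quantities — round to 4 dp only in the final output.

Δt=0.11775, u=1.06408, d=0.93978, q=0.49965, disc=e^(-rΔt)=0.99812
k=8 terminal: V=max(K-S,0) → 49.6053 43.4306 36.4392 28.5231 19.5600 9.4114 0.0000 0.0000 0.0000
k=7: j=0 S=49.6762 intr=46.6138 cont=46.4326 V=46.6138[EX]; j=1 S=56.2465 intr=40.0435 cont=39.8622 V=40.0435[EX]; j=2 S=63.6859 intr=32.6041 cont=32.4228 V=32.6041[EX]; j=3 S=72.1093 intr=24.1807 cont=23.9995 V=24.1807[EX]; j=4 S=81.6468 intr=14.6432 cont=14.4620 V=14.6432[EX]; j=5 S=92.4457 intr=3.8443 cont=4.7001 V=4.7001[hold]; j=6 S=104.6730 intr=0.0000 cont=0.0000 V=0.0000[hold]; j=7 S=118.5175 intr=0.0000 cont=0.0000 V=0.0000[hold]  S*(7)=81.6468
k=6: j=0 S=52.8594 intr=43.4306 cont=43.2494 V=43.4306[EX]; j=1 S=59.8508 intr=36.4392 cont=36.2580 V=36.4392[EX]; j=2 S=67.7669 intr=28.5231 cont=28.3419 V=28.5231[EX]; j=3 S=76.7300 intr=19.5600 cont=19.3788 V=19.5600[EX]; j=4 S=86.8786 intr=9.4114 cont=9.6570 V=9.6570[hold]; j=5 S=98.3696 intr=0.0000 cont=2.3473 V=2.3473[hold]; j=6 S=111.3803 intr=0.0000 cont=0.0000 V=0.0000[hold]  S*(6)=76.7300
k=5: j=0 S=56.2465 intr=40.0435 cont=39.8622 V=40.0435[EX]; j=1 S=63.6859 intr=32.6041 cont=32.4228 V=32.6041[EX]; j=2 S=72.1093 intr=24.1807 cont=23.9995 V=24.1807[EX]; j=3 S=81.6468 intr=14.6432 cont=14.5845 V=14.6432[EX]; j=4 S=92.4457 intr=3.8443 cont=5.9934 V=5.9934[hold]; j=5 S=104.6730 intr=0.0000 cont=1.1723 V=1.1723[hold]  S*(5)=81.6468
k=4: j=0 S=59.8508 intr=36.4392 cont=36.2580 V=36.4392[EX]; j=1 S=67.7669 intr=28.5231 cont=28.3419 V=28.5231[EX]; j=2 S=76.7300 intr=19.5600 cont=19.3788 V=19.5600[EX]; j=3 S=86.8786 intr=9.4114 cont=10.3019 V=10.3019[hold]; j=4 S=98.3696 intr=0.0000 cont=3.5778 V=3.5778[hold]  S*(4)=76.7300
k=3: j=0 S=63.6859 intr=32.6041 cont=32.4228 V=32.6041[EX]; j=1 S=72.1093 intr=24.1807 cont=23.9995 V=24.1807[EX]; j=2 S=81.6468 intr=14.6432 cont=14.9061 V=14.9061[hold]; j=3 S=92.4457 intr=3.8443 cont=6.9291 V=6.9291[hold]  S*(3)=72.1093
k=2: j=0 S=67.7669 intr=28.5231 cont=28.3419 V=28.5231[EX]; j=1 S=76.7300 intr=19.5600 cont=19.5099 V=19.5600[EX]; j=2 S=86.8786 intr=9.4114 cont=10.8999 V=10.8999[hold]  S*(2)=76.7300
k=1: j=0 S=72.1093 intr=24.1807 cont=23.9995 V=24.1807[EX]; j=1 S=81.6468 intr=14.6432 cont=15.2043 V=15.2043[hold]  S*(1)=72.1093
k=0: j=0 S=76.7300 intr=19.5600 cont=19.6586 V=19.6586[hold]  S*(0)=-

price = 19.6586
boundary = - 72.1093 76.7300 72.1093 76.7300 81.6468 76.7300 81.6468
tree:
19.6586
24.1807 15.2043
28.5231 19.5600 10.8999
32.6041 24.1807 14.9061 6.9291
36.4392 28.5231 19.5600 10.3019 3.5778
40.0435 32.6041 24.1807 14.6432 5.9934 1.1723
43.4306 36.4392 28.5231 19.5600 9.6570 2.3473 0.0000
46.6138 40.0435 32.6041 24.1807 14.6432 4.7001 0.0000 0.0000
49.6053 43.4306 36.4392 28.5231 19.5600 9.4114 0.0000 0.0000 0.0000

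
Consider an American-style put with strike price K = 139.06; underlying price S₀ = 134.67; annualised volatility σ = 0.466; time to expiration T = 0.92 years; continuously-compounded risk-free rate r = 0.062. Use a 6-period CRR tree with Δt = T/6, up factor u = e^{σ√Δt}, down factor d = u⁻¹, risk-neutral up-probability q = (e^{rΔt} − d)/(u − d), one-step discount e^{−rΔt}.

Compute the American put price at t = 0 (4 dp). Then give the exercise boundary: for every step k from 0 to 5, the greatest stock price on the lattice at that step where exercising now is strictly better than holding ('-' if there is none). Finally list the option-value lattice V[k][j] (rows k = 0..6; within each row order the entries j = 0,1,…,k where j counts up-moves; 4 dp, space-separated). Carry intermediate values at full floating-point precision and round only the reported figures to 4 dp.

params: Δt=0.15333 u=1.20018 d=0.83321 q=0.48054 e^(-rΔt)=0.99054
t_6 payoffs: 94.0009 74.1549 45.5679 4.3900 0.0000 0.0000 0.0000
t_5: node(5,0) S=54.0793 payoff=84.9807 vs cont=83.6650 → 84.9807 [stop]  node(5,1) S=77.8981 payoff=61.1619 vs cont=59.8462 → 61.1619 [stop]  node(5,2) S=112.2077 payoff=26.8523 vs cont=25.5365 → 26.8523 [stop]  node(5,3) S=161.6289 payoff=0.0000 vs cont=2.2589 → 2.2589 [wait]  node(5,4) S=232.8172 payoff=0.0000 vs cont=0.0000 → 0.0000 [wait]  node(5,5) S=335.3598 payoff=0.0000 vs cont=0.0000 → 0.0000 [wait]  ⇒ S*(5)=112.2077
t_4: node(4,0) S=64.9051 payoff=74.1549 vs cont=72.8392 → 74.1549 [stop]  node(4,1) S=93.4921 payoff=45.5679 vs cont=44.2522 → 45.5679 [stop]  node(4,2) S=134.6700 payoff=4.3900 vs cont=14.8920 → 14.8920 [wait]  node(4,3) S=193.9845 payoff=0.0000 vs cont=1.1623 → 1.1623 [wait]  node(4,4) S=279.4236 payoff=0.0000 vs cont=0.0000 → 0.0000 [wait]  ⇒ S*(4)=93.4921
t_3: node(3,0) S=77.8981 payoff=61.1619 vs cont=59.8462 → 61.1619 [stop]  node(3,1) S=112.2077 payoff=26.8523 vs cont=30.5354 → 30.5354 [wait]  node(3,2) S=161.6289 payoff=0.0000 vs cont=8.2159 → 8.2159 [wait]  node(3,3) S=232.8172 payoff=0.0000 vs cont=0.5981 → 0.5981 [wait]  ⇒ S*(3)=77.8981
t_2: node(2,0) S=93.4921 payoff=45.5679 vs cont=46.0053 → 46.0053 [wait]  node(2,1) S=134.6700 payoff=4.3900 vs cont=19.6226 → 19.6226 [wait]  node(2,2) S=193.9845 payoff=0.0000 vs cont=4.5122 → 4.5122 [wait]  ⇒ S*(2)=-
t_1: node(1,0) S=112.2077 payoff=26.8523 vs cont=33.0122 → 33.0122 [wait]  node(1,1) S=161.6289 payoff=0.0000 vs cont=12.2445 → 12.2445 [wait]  ⇒ S*(1)=-
t_0: node(0,0) S=134.6700 payoff=4.3900 vs cont=22.8146 → 22.8146 [wait]  ⇒ S*(0)=-

price = 22.8146
boundary = - - - 77.8981 93.4921 112.2077
tree:
22.8146
33.0122 12.2445
46.0053 19.6226 4.5122
61.1619 30.5354 8.2159 0.5981
74.1549 45.5679 14.8920 1.1623 0.0000
84.9807 61.1619 26.8523 2.2589 0.0000 0.0000
94.0009 74.1549 45.5679 4.3900 0.0000 0.0000 0.0000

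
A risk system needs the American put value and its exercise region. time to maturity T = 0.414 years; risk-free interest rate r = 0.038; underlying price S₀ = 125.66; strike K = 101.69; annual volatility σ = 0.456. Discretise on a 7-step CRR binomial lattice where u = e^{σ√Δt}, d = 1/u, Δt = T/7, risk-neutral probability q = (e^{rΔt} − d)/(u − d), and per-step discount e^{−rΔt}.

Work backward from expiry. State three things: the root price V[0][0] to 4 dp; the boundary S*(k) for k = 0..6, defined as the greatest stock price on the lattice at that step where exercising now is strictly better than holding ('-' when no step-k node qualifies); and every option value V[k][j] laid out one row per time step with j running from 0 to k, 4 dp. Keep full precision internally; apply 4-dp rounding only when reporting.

price = 4.4242
boundary = - - - - - 72.1754 80.6401
tree:
4.4242
6.8915 1.7977
10.4701 3.0844 0.4257
15.4239 5.2043 0.8244 0.0000
21.8611 8.5897 1.5965 0.0000 0.0000
29.5146 13.7520 3.0915 0.0000 0.0000 0.0000
37.0907 21.0499 5.9865 0.0000 0.0000 0.0000 0.0000
43.8716 29.5146 11.5926 0.0000 0.0000 0.0000 0.0000 0.0000

Δt=0.05914  u=1.11728  d=0.89503  q=0.48243  discount=0.99776
step 7 (expiry): payoffs max(K−S,0) = 43.8716 29.5146 11.5926 0.0000 0.0000 0.0000 0.0000 0.0000
step 6: (k=6,j=0): S=64.5993, (K−S)⁺=37.0907, hold=36.8624 ⇒ V=37.0907 exercise | (k=6,j=1): S=80.6401, (K−S)⁺=21.0499, hold=20.8216 ⇒ V=21.0499 exercise | (k=6,j=2): S=100.6640, (K−S)⁺=1.0260, hold=5.9865 ⇒ V=5.9865 continue | (k=6,j=3): S=125.6600, (K−S)⁺=0.0000, hold=0.0000 ⇒ V=0.0000 continue | (k=6,j=4): S=156.8629, (K−S)⁺=0.0000, hold=0.0000 ⇒ V=0.0000 continue | (k=6,j=5): S=195.8138, (K−S)⁺=0.0000, hold=0.0000 ⇒ V=0.0000 continue | (k=6,j=6): S=244.4366, (K−S)⁺=0.0000, hold=0.0000 ⇒ V=0.0000 continue  boundary S*=80.6401
step 5: (k=5,j=0): S=72.1754, (K−S)⁺=29.5146, hold=29.2863 ⇒ V=29.5146 exercise | (k=5,j=1): S=90.0974, (K−S)⁺=11.5926, hold=13.7520 ⇒ V=13.7520 continue | (k=5,j=2): S=112.4697, (K−S)⁺=0.0000, hold=3.0915 ⇒ V=3.0915 continue | (k=5,j=3): S=140.3972, (K−S)⁺=0.0000, hold=0.0000 ⇒ V=0.0000 continue | (k=5,j=4): S=175.2595, (K−S)⁺=0.0000, hold=0.0000 ⇒ V=0.0000 continue | (k=5,j=5): S=218.7785, (K−S)⁺=0.0000, hold=0.0000 ⇒ V=0.0000 continue  boundary S*=72.1754
step 4: (k=4,j=0): S=80.6401, (K−S)⁺=21.0499, hold=21.8611 ⇒ V=21.8611 continue | (k=4,j=1): S=100.6640, (K−S)⁺=1.0260, hold=8.5897 ⇒ V=8.5897 continue | (k=4,j=2): S=125.6600, (K−S)⁺=0.0000, hold=1.5965 ⇒ V=1.5965 continue | (k=4,j=3): S=156.8629, (K−S)⁺=0.0000, hold=0.0000 ⇒ V=0.0000 continue | (k=4,j=4): S=195.8138, (K−S)⁺=0.0000, hold=0.0000 ⇒ V=0.0000 continue  boundary S*=-
step 3: (k=3,j=0): S=90.0974, (K−S)⁺=11.5926, hold=15.4239 ⇒ V=15.4239 continue | (k=3,j=1): S=112.4697, (K−S)⁺=0.0000, hold=5.2043 ⇒ V=5.2043 continue | (k=3,j=2): S=140.3972, (K−S)⁺=0.0000, hold=0.8244 ⇒ V=0.8244 continue | (k=3,j=3): S=175.2595, (K−S)⁺=0.0000, hold=0.0000 ⇒ V=0.0000 continue  boundary S*=-
step 2: (k=2,j=0): S=100.6640, (K−S)⁺=1.0260, hold=10.4701 ⇒ V=10.4701 continue | (k=2,j=1): S=125.6600, (K−S)⁺=0.0000, hold=3.0844 ⇒ V=3.0844 continue | (k=2,j=2): S=156.8629, (K−S)⁺=0.0000, hold=0.4257 ⇒ V=0.4257 continue  boundary S*=-
step 1: (k=1,j=0): S=112.4697, (K−S)⁺=0.0000, hold=6.8915 ⇒ V=6.8915 continue | (k=1,j=1): S=140.3972, (K−S)⁺=0.0000, hold=1.7977 ⇒ V=1.7977 continue  boundary S*=-
step 0: (k=0,j=0): S=125.6600, (K−S)⁺=0.0000, hold=4.4242 ⇒ V=4.4242 continue  boundary S*=-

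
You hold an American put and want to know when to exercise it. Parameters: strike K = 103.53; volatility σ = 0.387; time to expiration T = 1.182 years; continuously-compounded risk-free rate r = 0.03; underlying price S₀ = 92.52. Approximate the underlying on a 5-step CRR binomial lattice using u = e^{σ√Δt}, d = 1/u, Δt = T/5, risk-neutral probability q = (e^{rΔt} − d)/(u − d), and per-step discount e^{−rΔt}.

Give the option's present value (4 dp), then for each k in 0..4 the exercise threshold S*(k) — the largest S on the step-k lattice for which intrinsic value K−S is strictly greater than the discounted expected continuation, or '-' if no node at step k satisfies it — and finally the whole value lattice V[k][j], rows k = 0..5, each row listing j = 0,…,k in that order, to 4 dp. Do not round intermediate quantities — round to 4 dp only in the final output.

Δt=0.23640  u=1.20703  d=0.82848  q=0.47190  discount=0.99293
step 5 (expiry): payoffs max(K−S,0) = 67.4186 50.9185 26.8791 0.0000 0.0000 0.0000
step 4: (k=4,j=0): S=43.5876, (K−S)⁺=59.9424, hold=59.2108 ⇒ V=59.9424 exercise | (k=4,j=1): S=63.5037, (K−S)⁺=40.0263, hold=39.2946 ⇒ V=40.0263 exercise | (k=4,j=2): S=92.5200, (K−S)⁺=11.0100, hold=14.0946 ⇒ V=14.0946 continue | (k=4,j=3): S=134.7945, (K−S)⁺=0.0000, hold=0.0000 ⇒ V=0.0000 continue | (k=4,j=4): S=196.3851, (K−S)⁺=0.0000, hold=0.0000 ⇒ V=0.0000 continue  boundary S*=63.5037
step 3: (k=3,j=0): S=52.6115, (K−S)⁺=50.9185, hold=50.1868 ⇒ V=50.9185 exercise | (k=3,j=1): S=76.6509, (K−S)⁺=26.8791, hold=27.5928 ⇒ V=27.5928 continue | (k=3,j=2): S=111.6745, (K−S)⁺=0.0000, hold=7.3908 ⇒ V=7.3908 continue | (k=3,j=3): S=162.7010, (K−S)⁺=0.0000, hold=0.0000 ⇒ V=0.0000 continue  boundary S*=52.6115
step 2: (k=2,j=0): S=63.5037, (K−S)⁺=40.0263, hold=39.6290 ⇒ V=40.0263 exercise | (k=2,j=1): S=92.5200, (K−S)⁺=11.0100, hold=17.9318 ⇒ V=17.9318 continue | (k=2,j=2): S=134.7945, (K−S)⁺=0.0000, hold=3.8755 ⇒ V=3.8755 continue  boundary S*=63.5037
step 1: (k=1,j=0): S=76.6509, (K−S)⁺=26.8791, hold=29.3908 ⇒ V=29.3908 continue | (k=1,j=1): S=111.6745, (K−S)⁺=0.0000, hold=11.2188 ⇒ V=11.2188 continue  boundary S*=-
step 0: (k=0,j=0): S=92.5200, (K−S)⁺=11.0100, hold=20.6683 ⇒ V=20.6683 continue  boundary S*=-

price = 20.6683
boundary = - - 63.5037 52.6115 63.5037
tree:
20.6683
29.3908 11.2188
40.0263 17.9318 3.8755
50.9185 27.5928 7.3908 0.0000
59.9424 40.0263 14.0946 0.0000 0.0000
67.4186 50.9185 26.8791 0.0000 0.0000 0.0000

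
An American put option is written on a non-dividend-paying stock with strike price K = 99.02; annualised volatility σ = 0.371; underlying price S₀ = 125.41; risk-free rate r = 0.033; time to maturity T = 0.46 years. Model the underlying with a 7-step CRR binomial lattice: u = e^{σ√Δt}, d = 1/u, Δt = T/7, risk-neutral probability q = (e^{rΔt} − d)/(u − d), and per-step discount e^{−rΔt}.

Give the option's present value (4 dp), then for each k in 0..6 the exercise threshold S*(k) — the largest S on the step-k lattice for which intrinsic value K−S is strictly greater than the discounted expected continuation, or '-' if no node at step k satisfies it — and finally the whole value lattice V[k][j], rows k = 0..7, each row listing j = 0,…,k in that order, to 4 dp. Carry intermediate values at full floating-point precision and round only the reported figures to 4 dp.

price = 2.4535
boundary = - - - - - 77.9496 85.7270
tree:
2.4535
3.9737 0.8671
6.3084 1.5384 0.1655
9.7685 2.7009 0.3238 0.0000
14.6528 4.6801 0.6334 0.0000 0.0000
21.0704 7.9751 1.2388 0.0000 0.0000 0.0000
28.1422 13.2930 2.4231 0.0000 0.0000 0.0000 0.0000
34.5724 21.0704 4.7396 0.0000 0.0000 0.0000 0.0000 0.0000

Δt=0.06571, u=1.09977, d=0.90928, q=0.48764, disc=e^(-rΔt)=0.99783
k=7 terminal: V=max(K-S,0) → 34.5724 21.0704 4.7396 0.0000 0.0000 0.0000 0.0000 0.0000
k=6: j=0 S=70.8778 intr=28.1422 cont=27.9277 V=28.1422[EX]; j=1 S=85.7270 intr=13.2930 cont=13.0785 V=13.2930[EX]; j=2 S=103.6871 intr=0.0000 cont=2.4231 V=2.4231[hold]; j=3 S=125.4100 intr=0.0000 cont=0.0000 V=0.0000[hold]; j=4 S=151.6839 intr=0.0000 cont=0.0000 V=0.0000[hold]; j=5 S=183.4622 intr=0.0000 cont=0.0000 V=0.0000[hold]; j=6 S=221.8983 intr=0.0000 cont=0.0000 V=0.0000[hold]  S*(6)=85.7270
k=5: j=0 S=77.9496 intr=21.0704 cont=20.8559 V=21.0704[EX]; j=1 S=94.2804 intr=4.7396 cont=7.9751 V=7.9751[hold]; j=2 S=114.0325 intr=0.0000 cont=1.2388 V=1.2388[hold]; j=3 S=137.9227 intr=0.0000 cont=0.0000 V=0.0000[hold]; j=4 S=166.8180 intr=0.0000 cont=0.0000 V=0.0000[hold]; j=5 S=201.7671 intr=0.0000 cont=0.0000 V=0.0000[hold]  S*(5)=77.9496
k=4: j=0 S=85.7270 intr=13.2930 cont=14.6528 V=14.6528[hold]; j=1 S=103.6871 intr=0.0000 cont=4.6801 V=4.6801[hold]; j=2 S=125.4100 intr=0.0000 cont=0.6334 V=0.6334[hold]; j=3 S=151.6839 intr=0.0000 cont=0.0000 V=0.0000[hold]; j=4 S=183.4622 intr=0.0000 cont=0.0000 V=0.0000[hold]  S*(4)=-
k=3: j=0 S=94.2804 intr=4.7396 cont=9.7685 V=9.7685[hold]; j=1 S=114.0325 intr=0.0000 cont=2.7009 V=2.7009[hold]; j=2 S=137.9227 intr=0.0000 cont=0.3238 V=0.3238[hold]; j=3 S=166.8180 intr=0.0000 cont=0.0000 V=0.0000[hold]  S*(3)=-
k=2: j=0 S=103.6871 intr=0.0000 cont=6.3084 V=6.3084[hold]; j=1 S=125.4100 intr=0.0000 cont=1.5384 V=1.5384[hold]; j=2 S=151.6839 intr=0.0000 cont=0.1655 V=0.1655[hold]  S*(2)=-
k=1: j=0 S=114.0325 intr=0.0000 cont=3.9737 V=3.9737[hold]; j=1 S=137.9227 intr=0.0000 cont=0.8671 V=0.8671[hold]  S*(1)=-
k=0: j=0 S=125.4100 intr=0.0000 cont=2.4535 V=2.4535[hold]  S*(0)=-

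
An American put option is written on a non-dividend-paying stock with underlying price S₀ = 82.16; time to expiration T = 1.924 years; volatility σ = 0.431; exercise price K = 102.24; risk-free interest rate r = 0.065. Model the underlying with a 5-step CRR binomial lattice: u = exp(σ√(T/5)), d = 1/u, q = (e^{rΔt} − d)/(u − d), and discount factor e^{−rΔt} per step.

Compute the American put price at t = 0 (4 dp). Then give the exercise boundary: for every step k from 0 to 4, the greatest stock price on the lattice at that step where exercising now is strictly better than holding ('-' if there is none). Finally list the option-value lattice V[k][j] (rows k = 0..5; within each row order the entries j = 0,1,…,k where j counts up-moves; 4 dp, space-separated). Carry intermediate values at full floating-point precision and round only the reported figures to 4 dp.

Δt=0.38480  u=1.30651  d=0.76540  q=0.48036  discount=0.97530
step 5 (expiry): payoffs max(K−S,0) = 80.6577 65.3997 39.3549 0.0000 0.0000 0.0000
step 4: (k=4,j=0): S=28.1975, (K−S)⁺=74.0425, hold=71.5170 ⇒ V=74.0425 exercise | (k=4,j=1): S=48.1322, (K−S)⁺=54.1078, hold=51.5823 ⇒ V=54.1078 exercise | (k=4,j=2): S=82.1600, (K−S)⁺=20.0800, hold=19.9451 ⇒ V=20.0800 exercise | (k=4,j=3): S=140.2444, (K−S)⁺=0.0000, hold=0.0000 ⇒ V=0.0000 continue | (k=4,j=4): S=239.3925, (K−S)⁺=0.0000, hold=0.0000 ⇒ V=0.0000 continue  boundary S*=82.1600
step 3: (k=3,j=0): S=36.8403, (K−S)⁺=65.3997, hold=62.8742 ⇒ V=65.3997 exercise | (k=3,j=1): S=62.8851, (K−S)⁺=39.3549, hold=36.8294 ⇒ V=39.3549 exercise | (k=3,j=2): S=107.3428, (K−S)⁺=0.0000, hold=10.1766 ⇒ V=10.1766 continue | (k=3,j=3): S=183.2306, (K−S)⁺=0.0000, hold=0.0000 ⇒ V=0.0000 continue  boundary S*=62.8851
step 2: (k=2,j=0): S=48.1322, (K−S)⁺=54.1078, hold=51.5823 ⇒ V=54.1078 exercise | (k=2,j=1): S=82.1600, (K−S)⁺=20.0800, hold=24.7128 ⇒ V=24.7128 continue | (k=2,j=2): S=140.2444, (K−S)⁺=0.0000, hold=5.1575 ⇒ V=5.1575 continue  boundary S*=48.1322
step 1: (k=1,j=0): S=62.8851, (K−S)⁺=39.3549, hold=38.9998 ⇒ V=39.3549 exercise | (k=1,j=1): S=107.3428, (K−S)⁺=0.0000, hold=14.9408 ⇒ V=14.9408 continue  boundary S*=62.8851
step 0: (k=0,j=0): S=82.1600, (K−S)⁺=20.0800, hold=26.9448 ⇒ V=26.9448 continue  boundary S*=-

price = 26.9448
boundary = - 62.8851 48.1322 62.8851 82.1600
tree:
26.9448
39.3549 14.9408
54.1078 24.7128 5.1575
65.3997 39.3549 10.1766 0.0000
74.0425 54.1078 20.0800 0.0000 0.0000
80.6577 65.3997 39.3549 0.0000 0.0000 0.0000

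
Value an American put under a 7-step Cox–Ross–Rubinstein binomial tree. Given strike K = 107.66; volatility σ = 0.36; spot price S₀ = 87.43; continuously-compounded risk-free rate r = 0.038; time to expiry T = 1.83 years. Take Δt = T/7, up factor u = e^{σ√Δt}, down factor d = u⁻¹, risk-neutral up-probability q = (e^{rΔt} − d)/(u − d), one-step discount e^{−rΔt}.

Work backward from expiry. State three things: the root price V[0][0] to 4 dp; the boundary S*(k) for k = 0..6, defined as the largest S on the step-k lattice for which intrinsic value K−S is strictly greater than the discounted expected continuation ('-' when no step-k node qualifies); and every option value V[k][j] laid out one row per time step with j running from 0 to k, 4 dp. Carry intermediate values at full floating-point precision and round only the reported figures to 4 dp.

params: Δt=0.26143 u=1.20210 d=0.83188 q=0.48108 e^(-rΔt)=0.99011
t_7 payoffs: 83.5564 72.8294 57.3284 34.9288 2.5606 0.0000 0.0000 0.0000
t_6: node(6,0) S=28.9749 payoff=78.6851 vs cont=77.6209 → 78.6851 [stop]  node(6,1) S=41.8698 payoff=65.7902 vs cont=64.7260 → 65.7902 [stop]  node(6,2) S=60.5035 payoff=47.1565 vs cont=46.0922 → 47.1565 [stop]  node(6,3) S=87.4300 payoff=20.2300 vs cont=19.1658 → 20.2300 [stop]  node(6,4) S=126.3398 payoff=0.0000 vs cont=1.3156 → 1.3156 [wait]  node(6,5) S=182.5660 payoff=0.0000 vs cont=0.0000 → 0.0000 [wait]  node(6,6) S=263.8151 payoff=0.0000 vs cont=0.0000 → 0.0000 [wait]  ⇒ S*(6)=87.4300
t_5: node(5,0) S=34.8306 payoff=72.8294 vs cont=71.7651 → 72.8294 [stop]  node(5,1) S=50.3316 payoff=57.3284 vs cont=56.2641 → 57.3284 [stop]  node(5,2) S=72.7312 payoff=34.9288 vs cont=33.8646 → 34.9288 [stop]  node(5,3) S=105.0994 payoff=2.5606 vs cont=11.0206 → 11.0206 [wait]  node(5,4) S=151.8728 payoff=0.0000 vs cont=0.6759 → 0.6759 [wait]  node(5,5) S=219.4622 payoff=0.0000 vs cont=0.0000 → 0.0000 [wait]  ⇒ S*(5)=72.7312
t_4: node(4,0) S=41.8698 payoff=65.7902 vs cont=64.7260 → 65.7902 [stop]  node(4,1) S=60.5035 payoff=47.1565 vs cont=46.0922 → 47.1565 [stop]  node(4,2) S=87.4300 payoff=20.2300 vs cont=23.1955 → 23.1955 [wait]  node(4,3) S=126.3398 payoff=0.0000 vs cont=5.9843 → 5.9843 [wait]  node(4,4) S=182.5660 payoff=0.0000 vs cont=0.3473 → 0.3473 [wait]  ⇒ S*(4)=60.5035
t_3: node(3,0) S=50.3316 payoff=57.3284 vs cont=56.2641 → 57.3284 [stop]  node(3,1) S=72.7312 payoff=34.9288 vs cont=35.2771 → 35.2771 [wait]  node(3,2) S=105.0994 payoff=2.5606 vs cont=14.7681 → 14.7681 [wait]  node(3,3) S=151.8728 payoff=0.0000 vs cont=3.2401 → 3.2401 [wait]  ⇒ S*(3)=50.3316
t_2: node(2,0) S=60.5035 payoff=47.1565 vs cont=46.2581 → 47.1565 [stop]  node(2,1) S=87.4300 payoff=20.2300 vs cont=25.1595 → 25.1595 [wait]  node(2,2) S=126.3398 payoff=0.0000 vs cont=9.1310 → 9.1310 [wait]  ⇒ S*(2)=60.5035
t_1: node(1,0) S=72.7312 payoff=34.9288 vs cont=36.2126 → 36.2126 [wait]  node(1,1) S=105.0994 payoff=2.5606 vs cont=17.2760 → 17.2760 [wait]  ⇒ S*(1)=-
t_0: node(0,0) S=87.4300 payoff=20.2300 vs cont=26.8347 → 26.8347 [wait]  ⇒ S*(0)=-

price = 26.8347
boundary = - - 60.5035 50.3316 60.5035 72.7312 87.4300
tree:
26.8347
36.2126 17.2760
47.1565 25.1595 9.1310
57.3284 35.2771 14.7681 3.2401
65.7902 47.1565 23.1955 5.9843 0.3473
72.8294 57.3284 34.9288 11.0206 0.6759 0.0000
78.6851 65.7902 47.1565 20.2300 1.3156 0.0000 0.0000
83.5564 72.8294 57.3284 34.9288 2.5606 0.0000 0.0000 0.0000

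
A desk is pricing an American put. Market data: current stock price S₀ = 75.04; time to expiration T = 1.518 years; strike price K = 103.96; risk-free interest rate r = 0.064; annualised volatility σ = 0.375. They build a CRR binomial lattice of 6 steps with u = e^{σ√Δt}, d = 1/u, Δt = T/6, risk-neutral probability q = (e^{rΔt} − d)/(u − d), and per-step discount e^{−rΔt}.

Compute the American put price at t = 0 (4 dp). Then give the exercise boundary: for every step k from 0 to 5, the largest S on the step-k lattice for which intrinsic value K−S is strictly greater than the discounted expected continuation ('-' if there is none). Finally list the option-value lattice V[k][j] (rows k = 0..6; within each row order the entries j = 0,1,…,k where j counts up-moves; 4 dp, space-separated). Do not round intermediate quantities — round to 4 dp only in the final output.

price = 30.3753
boundary = - 62.1406 51.4586 62.1406 75.0400 62.1406
tree:
30.3753
41.8194 19.7462
52.5014 29.4315 10.5546
61.3471 41.8194 17.8125 3.5269
68.6723 52.5014 28.9200 7.1121 0.0000
74.7383 61.3471 41.8194 14.3416 0.0000 0.0000
79.7615 68.6723 52.5014 28.9200 0.0000 0.0000 0.0000

params: Δt=0.25300 u=1.20758 d=0.82810 q=0.49600 e^(-rΔt)=0.98394
t_6 payoffs: 79.7615 68.6723 52.5014 28.9200 0.0000 0.0000 0.0000
t_5: node(5,0) S=29.2217 payoff=74.7383 vs cont=73.0685 → 74.7383 [stop]  node(5,1) S=42.6129 payoff=61.3471 vs cont=59.6774 → 61.3471 [stop]  node(5,2) S=62.1406 payoff=41.8194 vs cont=40.1496 → 41.8194 [stop]  node(5,3) S=90.6171 payoff=13.3429 vs cont=14.3416 → 14.3416 [wait]  node(5,4) S=132.1432 payoff=0.0000 vs cont=0.0000 → 0.0000 [wait]  node(5,5) S=192.6990 payoff=0.0000 vs cont=0.0000 → 0.0000 [wait]  ⇒ S*(5)=62.1406
t_4: node(4,0) S=35.2877 payoff=68.6723 vs cont=67.0025 → 68.6723 [stop]  node(4,1) S=51.4586 payoff=52.5014 vs cont=50.8316 → 52.5014 [stop]  node(4,2) S=75.0400 payoff=28.9200 vs cont=27.7376 → 28.9200 [stop]  node(4,3) S=109.4278 payoff=0.0000 vs cont=7.1121 → 7.1121 [wait]  node(4,4) S=159.5740 payoff=0.0000 vs cont=0.0000 → 0.0000 [wait]  ⇒ S*(4)=75.0400
t_3: node(3,0) S=42.6129 payoff=61.3471 vs cont=59.6774 → 61.3471 [stop]  node(3,1) S=62.1406 payoff=41.8194 vs cont=40.1496 → 41.8194 [stop]  node(3,2) S=90.6171 payoff=13.3429 vs cont=17.8125 → 17.8125 [wait]  node(3,3) S=132.1432 payoff=0.0000 vs cont=3.5269 → 3.5269 [wait]  ⇒ S*(3)=62.1406
t_2: node(2,0) S=51.4586 payoff=52.5014 vs cont=50.8316 → 52.5014 [stop]  node(2,1) S=75.0400 payoff=28.9200 vs cont=29.4315 → 29.4315 [wait]  node(2,2) S=109.4278 payoff=0.0000 vs cont=10.5546 → 10.5546 [wait]  ⇒ S*(2)=51.4586
t_1: node(1,0) S=62.1406 payoff=41.8194 vs cont=40.3993 → 41.8194 [stop]  node(1,1) S=90.6171 payoff=13.3429 vs cont=19.7462 → 19.7462 [wait]  ⇒ S*(1)=62.1406
t_0: node(0,0) S=75.0400 payoff=28.9200 vs cont=30.3753 → 30.3753 [wait]  ⇒ S*(0)=-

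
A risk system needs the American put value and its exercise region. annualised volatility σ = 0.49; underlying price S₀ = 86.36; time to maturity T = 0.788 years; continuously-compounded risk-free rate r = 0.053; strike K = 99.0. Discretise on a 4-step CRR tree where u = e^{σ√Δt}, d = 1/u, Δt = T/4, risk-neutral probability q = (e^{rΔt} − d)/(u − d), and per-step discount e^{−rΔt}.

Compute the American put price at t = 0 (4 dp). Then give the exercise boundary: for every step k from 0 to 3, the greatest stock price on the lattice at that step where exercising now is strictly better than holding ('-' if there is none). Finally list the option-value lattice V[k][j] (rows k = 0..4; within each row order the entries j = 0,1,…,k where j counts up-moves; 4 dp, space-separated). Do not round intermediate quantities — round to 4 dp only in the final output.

Δt=0.19700, u=1.24295, d=0.80454, q=0.46978, disc=e^(-rΔt)=0.98961
k=4 terminal: V=max(K-S,0) → 62.8172 43.1005 12.6400 0.0000 0.0000
k=3: j=0 S=44.9733 intr=54.0267 cont=52.9984 V=54.0267[EX]; j=1 S=69.4801 intr=29.5199 cont=28.4917 V=29.5199[EX]; j=2 S=107.3409 intr=0.0000 cont=6.6323 V=6.6323[hold]; j=3 S=165.8327 intr=0.0000 cont=0.0000 V=0.0000[hold]  S*(3)=69.4801
k=2: j=0 S=55.8995 intr=43.1005 cont=42.0723 V=43.1005[EX]; j=1 S=86.3600 intr=12.6400 cont=18.5728 V=18.5728[hold]; j=2 S=133.4190 intr=0.0000 cont=3.4801 V=3.4801[hold]  S*(2)=55.8995
k=1: j=0 S=69.4801 intr=29.5199 cont=31.2499 V=31.2499[hold]; j=1 S=107.3409 intr=0.0000 cont=11.3632 V=11.3632[hold]  S*(1)=-
k=0: j=0 S=86.3600 intr=12.6400 cont=21.6799 V=21.6799[hold]  S*(0)=-

price = 21.6799
boundary = - - 55.8995 69.4801
tree:
21.6799
31.2499 11.3632
43.1005 18.5728 3.4801
54.0267 29.5199 6.6323 0.0000
62.8172 43.1005 12.6400 0.0000 0.0000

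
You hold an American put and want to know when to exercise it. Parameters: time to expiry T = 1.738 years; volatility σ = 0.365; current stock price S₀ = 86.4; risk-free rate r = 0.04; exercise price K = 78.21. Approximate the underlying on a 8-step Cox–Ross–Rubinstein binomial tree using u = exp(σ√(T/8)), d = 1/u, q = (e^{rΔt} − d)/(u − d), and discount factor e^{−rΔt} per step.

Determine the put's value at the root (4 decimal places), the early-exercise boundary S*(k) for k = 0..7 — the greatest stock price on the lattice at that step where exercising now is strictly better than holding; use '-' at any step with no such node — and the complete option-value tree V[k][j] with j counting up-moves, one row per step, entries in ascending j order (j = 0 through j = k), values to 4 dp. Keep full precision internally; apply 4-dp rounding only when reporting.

price = 9.9390
boundary = - - - - 43.7495 51.8631 43.7495 51.8631
tree:
9.9390
14.2575 5.4978
19.8455 8.5362 2.3462
26.6762 12.8953 4.0262 0.5911
34.4605 18.8292 6.7792 1.1534 0.0000
41.3048 26.3469 11.1257 2.2509 0.0000 0.0000
47.0783 34.4605 17.6063 4.3927 0.0000 0.0000 0.0000
51.9486 41.3048 26.3469 8.5722 0.0000 0.0000 0.0000 0.0000
56.0570 47.0783 34.4605 16.7286 0.0000 0.0000 0.0000 0.0000 0.0000

Δt=0.21725  u=1.18546  d=0.84356  q=0.48310  discount=0.99135
step 8 (expiry): payoffs max(K−S,0) = 56.0570 47.0783 34.4605 16.7286 0.0000 0.0000 0.0000 0.0000 0.0000
step 7: (k=7,j=0): S=26.2614, (K−S)⁺=51.9486, hold=51.2719 ⇒ V=51.9486 exercise | (k=7,j=1): S=36.9052, (K−S)⁺=41.3048, hold=40.6281 ⇒ V=41.3048 exercise | (k=7,j=2): S=51.8631, (K−S)⁺=26.3469, hold=25.6702 ⇒ V=26.3469 exercise | (k=7,j=3): S=72.8834, (K−S)⁺=5.3266, hold=8.5722 ⇒ V=8.5722 continue | (k=7,j=4): S=102.4233, (K−S)⁺=0.0000, hold=0.0000 ⇒ V=0.0000 continue | (k=7,j=5): S=143.9359, (K−S)⁺=0.0000, hold=0.0000 ⇒ V=0.0000 continue | (k=7,j=6): S=202.2737, (K−S)⁺=0.0000, hold=0.0000 ⇒ V=0.0000 continue | (k=7,j=7): S=284.2560, (K−S)⁺=0.0000, hold=0.0000 ⇒ V=0.0000 continue  boundary S*=51.8631
step 6: (k=6,j=0): S=31.1317, (K−S)⁺=47.0783, hold=46.4016 ⇒ V=47.0783 exercise | (k=6,j=1): S=43.7495, (K−S)⁺=34.4605, hold=33.7838 ⇒ V=34.4605 exercise | (k=6,j=2): S=61.4814, (K−S)⁺=16.7286, hold=17.6063 ⇒ V=17.6063 continue | (k=6,j=3): S=86.4000, (K−S)⁺=0.0000, hold=4.3927 ⇒ V=4.3927 continue | (k=6,j=4): S=121.4183, (K−S)⁺=0.0000, hold=0.0000 ⇒ V=0.0000 continue | (k=6,j=5): S=170.6296, (K−S)⁺=0.0000, hold=0.0000 ⇒ V=0.0000 continue | (k=6,j=6): S=239.7864, (K−S)⁺=0.0000, hold=0.0000 ⇒ V=0.0000 continue  boundary S*=43.7495
step 5: (k=5,j=0): S=36.9052, (K−S)⁺=41.3048, hold=40.6281 ⇒ V=41.3048 exercise | (k=5,j=1): S=51.8631, (K−S)⁺=26.3469, hold=26.0906 ⇒ V=26.3469 exercise | (k=5,j=2): S=72.8834, (K−S)⁺=5.3266, hold=11.1257 ⇒ V=11.1257 continue | (k=5,j=3): S=102.4233, (K−S)⁺=0.0000, hold=2.2509 ⇒ V=2.2509 continue | (k=5,j=4): S=143.9359, (K−S)⁺=0.0000, hold=0.0000 ⇒ V=0.0000 continue | (k=5,j=5): S=202.2737, (K−S)⁺=0.0000, hold=0.0000 ⇒ V=0.0000 continue  boundary S*=51.8631
step 4: (k=4,j=0): S=43.7495, (K−S)⁺=34.4605, hold=33.7838 ⇒ V=34.4605 exercise | (k=4,j=1): S=61.4814, (K−S)⁺=16.7286, hold=18.8292 ⇒ V=18.8292 continue | (k=4,j=2): S=86.4000, (K−S)⁺=0.0000, hold=6.7792 ⇒ V=6.7792 continue | (k=4,j=3): S=121.4183, (K−S)⁺=0.0000, hold=1.1534 ⇒ V=1.1534 continue | (k=4,j=4): S=170.6296, (K−S)⁺=0.0000, hold=0.0000 ⇒ V=0.0000 continue  boundary S*=43.7495
step 3: (k=3,j=0): S=51.8631, (K−S)⁺=26.3469, hold=26.6762 ⇒ V=26.6762 continue | (k=3,j=1): S=72.8834, (K−S)⁺=5.3266, hold=12.8953 ⇒ V=12.8953 continue | (k=3,j=2): S=102.4233, (K−S)⁺=0.0000, hold=4.0262 ⇒ V=4.0262 continue | (k=3,j=3): S=143.9359, (K−S)⁺=0.0000, hold=0.5911 ⇒ V=0.5911 continue  boundary S*=-
step 2: (k=2,j=0): S=61.4814, (K−S)⁺=16.7286, hold=19.8455 ⇒ V=19.8455 continue | (k=2,j=1): S=86.4000, (K−S)⁺=0.0000, hold=8.5362 ⇒ V=8.5362 continue | (k=2,j=2): S=121.4183, (K−S)⁺=0.0000, hold=2.3462 ⇒ V=2.3462 continue  boundary S*=-
step 1: (k=1,j=0): S=72.8834, (K−S)⁺=5.3266, hold=14.2575 ⇒ V=14.2575 continue | (k=1,j=1): S=102.4233, (K−S)⁺=0.0000, hold=5.4978 ⇒ V=5.4978 continue  boundary S*=-
step 0: (k=0,j=0): S=86.4000, (K−S)⁺=0.0000, hold=9.9390 ⇒ V=9.9390 continue  boundary S*=-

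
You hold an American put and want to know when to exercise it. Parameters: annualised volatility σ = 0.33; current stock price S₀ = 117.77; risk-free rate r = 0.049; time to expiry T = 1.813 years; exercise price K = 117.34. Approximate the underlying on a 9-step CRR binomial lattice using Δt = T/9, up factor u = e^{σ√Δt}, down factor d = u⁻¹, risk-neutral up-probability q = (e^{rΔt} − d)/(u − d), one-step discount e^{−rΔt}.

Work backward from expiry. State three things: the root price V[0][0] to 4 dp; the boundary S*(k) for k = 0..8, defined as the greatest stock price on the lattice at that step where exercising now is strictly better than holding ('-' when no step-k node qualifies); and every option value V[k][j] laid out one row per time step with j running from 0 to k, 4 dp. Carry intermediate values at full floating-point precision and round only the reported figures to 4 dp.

Δt=0.20144, u=1.15964, d=0.86233, q=0.49640, disc=e^(-rΔt)=0.99018
k=9 terminal: V=max(K-S,0) → 86.2862 75.5797 61.1819 41.8201 15.7829 0.0000 0.0000 0.0000 0.0000 0.0000
k=8: j=0 S=36.0113 intr=81.3287 cont=80.1761 V=81.3287[EX]; j=1 S=48.4271 intr=68.9129 cont=67.7604 V=68.9129[EX]; j=2 S=65.1234 intr=52.2166 cont=51.0641 V=52.2166[EX]; j=3 S=87.5761 intr=29.7639 cont=28.6113 V=29.7639[EX]; j=4 S=117.7700 intr=0.0000 cont=7.8701 V=7.8701[hold]; j=5 S=158.3739 intr=0.0000 cont=0.0000 V=0.0000[hold]; j=6 S=212.9768 intr=0.0000 cont=0.0000 V=0.0000[hold]; j=7 S=286.4054 intr=0.0000 cont=0.0000 V=0.0000[hold]; j=8 S=385.1501 intr=0.0000 cont=0.0000 V=0.0000[hold]  S*(8)=87.5761
k=7: j=0 S=41.7603 intr=75.5797 cont=74.4272 V=75.5797[EX]; j=1 S=56.1581 intr=61.1819 cont=60.0293 V=61.1819[EX]; j=2 S=75.5199 intr=41.8201 cont=40.6676 V=41.8201[EX]; j=3 S=101.5571 intr=15.7829 cont=18.7101 V=18.7101[hold]; j=4 S=136.5712 intr=0.0000 cont=3.9244 V=3.9244[hold]; j=5 S=183.6572 intr=0.0000 cont=0.0000 V=0.0000[hold]; j=6 S=246.9772 intr=0.0000 cont=0.0000 V=0.0000[hold]; j=7 S=332.1281 intr=0.0000 cont=0.0000 V=0.0000[hold]  S*(7)=75.5199
k=6: j=0 S=48.4271 intr=68.9129 cont=67.7604 V=68.9129[EX]; j=1 S=65.1234 intr=52.2166 cont=51.0641 V=52.2166[EX]; j=2 S=87.5761 intr=29.7639 cont=30.0501 V=30.0501[hold]; j=3 S=117.7700 intr=0.0000 cont=11.2588 V=11.2588[hold]; j=4 S=158.3739 intr=0.0000 cont=1.9569 V=1.9569[hold]; j=5 S=212.9768 intr=0.0000 cont=0.0000 V=0.0000[hold]; j=6 S=286.4054 intr=0.0000 cont=0.0000 V=0.0000[hold]  S*(6)=65.1234
k=5: j=0 S=56.1581 intr=61.1819 cont=60.0293 V=61.1819[EX]; j=1 S=75.5199 intr=41.8201 cont=40.8083 V=41.8201[EX]; j=2 S=101.5571 intr=15.7829 cont=20.5185 V=20.5185[hold]; j=3 S=136.5712 intr=0.0000 cont=6.5761 V=6.5761[hold]; j=4 S=183.6572 intr=0.0000 cont=0.9758 V=0.9758[hold]; j=5 S=246.9772 intr=0.0000 cont=0.0000 V=0.0000[hold]  S*(5)=75.5199
k=4: j=0 S=65.1234 intr=52.2166 cont=51.0641 V=52.2166[EX]; j=1 S=87.5761 intr=29.7639 cont=30.9390 V=30.9390[hold]; j=2 S=117.7700 intr=0.0000 cont=13.4638 V=13.4638[hold]; j=3 S=158.3739 intr=0.0000 cont=3.7588 V=3.7588[hold]; j=4 S=212.9768 intr=0.0000 cont=0.4866 V=0.4866[hold]  S*(4)=65.1234
k=3: j=0 S=75.5199 intr=41.8201 cont=41.2452 V=41.8201[EX]; j=1 S=101.5571 intr=15.7829 cont=22.0456 V=22.0456[hold]; j=2 S=136.5712 intr=0.0000 cont=8.5613 V=8.5613[hold]; j=3 S=183.6572 intr=0.0000 cont=2.1135 V=2.1135[hold]  S*(3)=75.5199
k=2: j=0 S=87.5761 intr=29.7639 cont=31.6896 V=31.6896[hold]; j=1 S=117.7700 intr=0.0000 cont=15.2011 V=15.2011[hold]; j=2 S=158.3739 intr=0.0000 cont=5.3079 V=5.3079[hold]  S*(2)=-
k=1: j=0 S=101.5571 intr=15.7829 cont=23.2738 V=23.2738[hold]; j=1 S=136.5712 intr=0.0000 cont=10.1890 V=10.1890[hold]  S*(1)=-
k=0: j=0 S=117.7700 intr=0.0000 cont=16.6136 V=16.6136[hold]  S*(0)=-

price = 16.6136
boundary = - - - 75.5199 65.1234 75.5199 65.1234 75.5199 87.5761
tree:
16.6136
23.2738 10.1890
31.6896 15.2011 5.3079
41.8201 22.0456 8.5613 2.1135
52.2166 30.9390 13.4638 3.7588 0.4866
61.1819 41.8201 20.5185 6.5761 0.9758 0.0000
68.9129 52.2166 30.0501 11.2588 1.9569 0.0000 0.0000
75.5797 61.1819 41.8201 18.7101 3.9244 0.0000 0.0000 0.0000
81.3287 68.9129 52.2166 29.7639 7.8701 0.0000 0.0000 0.0000 0.0000
86.2862 75.5797 61.1819 41.8201 15.7829 0.0000 0.0000 0.0000 0.0000 0.0000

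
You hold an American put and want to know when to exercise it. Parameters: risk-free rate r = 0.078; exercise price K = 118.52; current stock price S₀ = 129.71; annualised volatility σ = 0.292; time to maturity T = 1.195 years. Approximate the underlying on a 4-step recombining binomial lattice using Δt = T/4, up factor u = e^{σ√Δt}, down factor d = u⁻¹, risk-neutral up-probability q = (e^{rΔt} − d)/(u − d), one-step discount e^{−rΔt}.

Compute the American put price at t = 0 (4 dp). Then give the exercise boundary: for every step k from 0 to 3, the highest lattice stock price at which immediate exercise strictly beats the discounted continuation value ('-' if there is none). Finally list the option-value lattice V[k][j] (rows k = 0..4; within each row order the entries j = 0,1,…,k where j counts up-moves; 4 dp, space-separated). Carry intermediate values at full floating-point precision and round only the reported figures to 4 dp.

params: Δt=0.29875 u=1.17304 d=0.85248 q=0.53373 e^(-rΔt)=0.97697
t_4 payoffs: 50.0158 24.2561 0.0000 0.0000 0.0000
t_3: node(3,0) S=80.3584 payoff=38.1616 vs cont=35.4317 → 38.1616 [stop]  node(3,1) S=110.5756 payoff=7.9444 vs cont=11.0494 → 11.0494 [wait]  node(3,2) S=152.1554 payoff=0.0000 vs cont=0.0000 → 0.0000 [wait]  node(3,3) S=209.3705 payoff=0.0000 vs cont=0.0000 → 0.0000 [wait]  ⇒ S*(3)=80.3584
t_2: node(2,0) S=94.2639 payoff=24.2561 vs cont=23.1453 → 24.2561 [stop]  node(2,1) S=129.7100 payoff=0.0000 vs cont=5.0333 → 5.0333 [wait]  node(2,2) S=178.4849 payoff=0.0000 vs cont=0.0000 → 0.0000 [wait]  ⇒ S*(2)=94.2639
t_1: node(1,0) S=110.5756 payoff=7.9444 vs cont=13.6739 → 13.6739 [wait]  node(1,1) S=152.1554 payoff=0.0000 vs cont=2.2928 → 2.2928 [wait]  ⇒ S*(1)=-
t_0: node(0,0) S=129.7100 payoff=0.0000 vs cont=7.4244 → 7.4244 [wait]  ⇒ S*(0)=-

price = 7.4244
boundary = - - 94.2639 80.3584
tree:
7.4244
13.6739 2.2928
24.2561 5.0333 0.0000
38.1616 11.0494 0.0000 0.0000
50.0158 24.2561 0.0000 0.0000 0.0000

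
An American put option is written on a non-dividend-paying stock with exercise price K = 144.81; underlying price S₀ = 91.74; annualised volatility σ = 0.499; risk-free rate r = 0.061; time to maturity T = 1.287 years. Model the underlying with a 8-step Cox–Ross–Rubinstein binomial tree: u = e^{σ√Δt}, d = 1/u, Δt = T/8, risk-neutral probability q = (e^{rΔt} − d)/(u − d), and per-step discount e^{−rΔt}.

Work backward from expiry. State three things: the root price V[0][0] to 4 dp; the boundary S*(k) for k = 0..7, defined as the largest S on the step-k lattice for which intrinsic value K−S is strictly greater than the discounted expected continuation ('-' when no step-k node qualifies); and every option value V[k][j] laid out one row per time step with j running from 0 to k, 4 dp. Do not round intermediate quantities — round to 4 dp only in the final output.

price = 55.7333
boundary = - 75.0995 61.4773 75.0995 61.4773 75.0995 91.7400 112.0677
tree:
55.7333
69.7105 41.4182
83.3327 54.6591 27.6207
94.4839 69.7105 39.1325 15.4507
103.6125 83.3327 53.4338 24.1138 6.1815
111.0852 94.4839 69.7105 36.5253 10.8751 1.1140
117.2025 103.6125 83.3327 53.0700 18.9688 2.1411 0.0000
122.2102 111.0852 94.4839 69.7105 32.7423 4.1155 0.0000 0.0000
126.3095 117.2025 103.6125 83.3327 53.0700 7.9103 0.0000 0.0000 0.0000

params: Δt=0.16087 u=1.22158 d=0.81861 q=0.47460 e^(-rΔt)=0.99023
t_8 payoffs: 126.3095 117.2025 103.6125 83.3327 53.0700 7.9103 0.0000 0.0000 0.0000
t_7: node(7,0) S=22.5998 payoff=122.2102 vs cont=120.7960 → 122.2102 [stop]  node(7,1) S=33.7248 payoff=111.0852 vs cont=109.6711 → 111.0852 [stop]  node(7,2) S=50.3261 payoff=94.4839 vs cont=93.0698 → 94.4839 [stop]  node(7,3) S=75.0995 payoff=69.7105 vs cont=68.2964 → 69.7105 [stop]  node(7,4) S=112.0677 payoff=32.7423 vs cont=31.3281 → 32.7423 [stop]  node(7,5) S=167.2339 payoff=0.0000 vs cont=4.1155 → 4.1155 [wait]  node(7,6) S=249.5561 payoff=0.0000 vs cont=0.0000 → 0.0000 [wait]  node(7,7) S=372.4019 payoff=0.0000 vs cont=0.0000 → 0.0000 [wait]  ⇒ S*(7)=112.0677
t_6: node(6,0) S=27.6075 payoff=117.2025 vs cont=115.7884 → 117.2025 [stop]  node(6,1) S=41.1975 payoff=103.6125 vs cont=102.1983 → 103.6125 [stop]  node(6,2) S=61.4773 payoff=83.3327 vs cont=81.9185 → 83.3327 [stop]  node(6,3) S=91.7400 payoff=53.0700 vs cont=51.6559 → 53.0700 [stop]  node(6,4) S=136.8997 payoff=7.9103 vs cont=18.9688 → 18.9688 [wait]  node(6,5) S=204.2896 payoff=0.0000 vs cont=2.1411 → 2.1411 [wait]  node(6,6) S=304.8527 payoff=0.0000 vs cont=0.0000 → 0.0000 [wait]  ⇒ S*(6)=91.7400
t_5: node(5,0) S=33.7248 payoff=111.0852 vs cont=109.6711 → 111.0852 [stop]  node(5,1) S=50.3261 payoff=94.4839 vs cont=93.0698 → 94.4839 [stop]  node(5,2) S=75.0995 payoff=69.7105 vs cont=68.2964 → 69.7105 [stop]  node(5,3) S=112.0677 payoff=32.7423 vs cont=36.5253 → 36.5253 [wait]  node(5,4) S=167.2339 payoff=0.0000 vs cont=10.8751 → 10.8751 [wait]  node(5,5) S=249.5561 payoff=0.0000 vs cont=1.1140 → 1.1140 [wait]  ⇒ S*(5)=75.0995
t_4: node(4,0) S=41.1975 payoff=103.6125 vs cont=102.1983 → 103.6125 [stop]  node(4,1) S=61.4773 payoff=83.3327 vs cont=81.9185 → 83.3327 [stop]  node(4,2) S=91.7400 payoff=53.0700 vs cont=53.4338 → 53.4338 [wait]  node(4,3) S=136.8997 payoff=7.9103 vs cont=24.1138 → 24.1138 [wait]  node(4,4) S=204.2896 payoff=0.0000 vs cont=6.1815 → 6.1815 [wait]  ⇒ S*(4)=61.4773
t_3: node(3,0) S=50.3261 payoff=94.4839 vs cont=93.0698 → 94.4839 [stop]  node(3,1) S=75.0995 payoff=69.7105 vs cont=68.4674 → 69.7105 [stop]  node(3,2) S=112.0677 payoff=32.7423 vs cont=39.1325 → 39.1325 [wait]  node(3,3) S=167.2339 payoff=0.0000 vs cont=15.4507 → 15.4507 [wait]  ⇒ S*(3)=75.0995
t_2: node(2,0) S=61.4773 payoff=83.3327 vs cont=81.9185 → 83.3327 [stop]  node(2,1) S=91.7400 payoff=53.0700 vs cont=54.6591 → 54.6591 [wait]  node(2,2) S=136.8997 payoff=7.9103 vs cont=27.6207 → 27.6207 [wait]  ⇒ S*(2)=61.4773
t_1: node(1,0) S=75.0995 payoff=69.7105 vs cont=69.0432 → 69.7105 [stop]  node(1,1) S=112.0677 payoff=32.7423 vs cont=41.4182 → 41.4182 [wait]  ⇒ S*(1)=75.0995
t_0: node(0,0) S=91.7400 payoff=53.0700 vs cont=55.7333 → 55.7333 [wait]  ⇒ S*(0)=-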